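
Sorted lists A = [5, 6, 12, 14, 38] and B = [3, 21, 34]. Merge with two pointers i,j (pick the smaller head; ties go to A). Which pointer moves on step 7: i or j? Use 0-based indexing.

[i=0,j=0] A[i]=5>B[j]=3 take 3 → j++
[i=0,j=1] A[i]=5<=B[j]=21 take 5 → i++
[i=1,j=1] A[i]=6<=B[j]=21 take 6 → i++
[i=2,j=1] A[i]=12<=B[j]=21 take 12 → i++
[i=3,j=1] A[i]=14<=B[j]=21 take 14 → i++
[i=4,j=1] A[i]=38>B[j]=21 take 21 → j++
[i=4,j=2] A[i]=38>B[j]=34 take 34 → j++

j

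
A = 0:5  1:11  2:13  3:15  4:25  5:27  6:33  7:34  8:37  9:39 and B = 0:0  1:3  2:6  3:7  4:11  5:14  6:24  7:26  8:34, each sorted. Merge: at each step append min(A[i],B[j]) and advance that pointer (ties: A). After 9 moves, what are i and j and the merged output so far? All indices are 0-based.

[i=0,j=0] A[i]=5>B[j]=0 take 0 → j++
[i=0,j=1] A[i]=5>B[j]=3 take 3 → j++
[i=0,j=2] A[i]=5<=B[j]=6 take 5 → i++
[i=1,j=2] A[i]=11>B[j]=6 take 6 → j++
[i=1,j=3] A[i]=11>B[j]=7 take 7 → j++
[i=1,j=4] A[i]=11<=B[j]=11 take 11 → i++
[i=2,j=4] A[i]=13>B[j]=11 take 11 → j++
[i=2,j=5] A[i]=13<=B[j]=14 take 13 → i++
[i=3,j=5] A[i]=15>B[j]=14 take 14 → j++

i=3, j=6, merged so far=[0, 3, 5, 6, 7, 11, 11, 13, 14]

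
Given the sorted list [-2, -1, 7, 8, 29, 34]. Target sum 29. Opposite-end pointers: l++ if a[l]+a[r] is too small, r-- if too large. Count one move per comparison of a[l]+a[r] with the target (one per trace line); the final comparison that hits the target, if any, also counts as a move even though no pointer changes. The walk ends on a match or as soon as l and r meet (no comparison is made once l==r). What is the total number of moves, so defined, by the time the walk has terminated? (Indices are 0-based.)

l=0 r=5: -2+34=32 >29, r--
l=0 r=4: -2+29=27 <29, l++
l=1 r=4: -1+29=28 <29, l++
l=2 r=4: 7+29=36 >29, r--
l=2 r=3: 7+8=15 <29, l++

5 moves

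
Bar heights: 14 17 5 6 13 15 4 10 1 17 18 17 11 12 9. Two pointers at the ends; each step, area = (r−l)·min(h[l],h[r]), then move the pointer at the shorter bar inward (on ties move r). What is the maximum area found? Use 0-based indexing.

[0,14] min(14,9)*14=126 best=126 * → r--
[0,13] min(14,12)*13=156 best=156 * → r--
[0,12] min(14,11)*12=132 best=156 → r--
[0,11] min(14,17)*11=154 best=156 → l++
[1,11] min(17,17)*10=170 best=170 * → r--
[1,10] min(17,18)*9=153 best=170 → l++
[2,10] min(5,18)*8=40 best=170 → l++
[3,10] min(6,18)*7=42 best=170 → l++
[4,10] min(13,18)*6=78 best=170 → l++
[5,10] min(15,18)*5=75 best=170 → l++
[6,10] min(4,18)*4=16 best=170 → l++
[7,10] min(10,18)*3=30 best=170 → l++
[8,10] min(1,18)*2=2 best=170 → l++
[9,10] min(17,18)*1=17 best=170 → l++

max area = 170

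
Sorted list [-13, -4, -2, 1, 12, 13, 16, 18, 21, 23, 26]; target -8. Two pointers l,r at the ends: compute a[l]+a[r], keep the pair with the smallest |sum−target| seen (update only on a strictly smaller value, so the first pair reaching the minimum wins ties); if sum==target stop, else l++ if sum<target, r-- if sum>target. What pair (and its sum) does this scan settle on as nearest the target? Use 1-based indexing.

pair (-4, -2) with sum -6 (|Δ|=2)

[1,11] -13+26=13 d=21 * → r--
[1,10] -13+23=10 d=18 * → r--
[1,9] -13+21=8 d=16 * → r--
[1,8] -13+18=5 d=13 * → r--
[1,7] -13+16=3 d=11 * → r--
[1,6] -13+13=0 d=8 * → r--
[1,5] -13+12=-1 d=7 * → r--
[1,4] -13+1=-12 d=4 * → l++
[2,4] -4+1=-3 d=5 → r--
[2,3] -4+-2=-6 d=2 * → r--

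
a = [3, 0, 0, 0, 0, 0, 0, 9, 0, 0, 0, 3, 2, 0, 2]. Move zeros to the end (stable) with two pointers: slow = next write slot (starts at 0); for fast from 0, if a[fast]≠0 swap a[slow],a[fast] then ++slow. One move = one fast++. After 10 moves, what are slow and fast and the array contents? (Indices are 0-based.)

slow=2, fast=10, a=[3, 9, 0, 0, 0, 0, 0, 0, 0, 0, 0, 3, 2, 0, 2]

(s=0,f=0) a[fast]=3≠0 swap→a[0]=3 → slow++,fast++
(s=1,f=1) a[fast]=0 → fast++
(s=1,f=2) a[fast]=0 → fast++
(s=1,f=3) a[fast]=0 → fast++
(s=1,f=4) a[fast]=0 → fast++
(s=1,f=5) a[fast]=0 → fast++
(s=1,f=6) a[fast]=0 → fast++
(s=1,f=7) a[fast]=9≠0 swap→a[1]=9 → slow++,fast++
(s=2,f=8) a[fast]=0 → fast++
(s=2,f=9) a[fast]=0 → fast++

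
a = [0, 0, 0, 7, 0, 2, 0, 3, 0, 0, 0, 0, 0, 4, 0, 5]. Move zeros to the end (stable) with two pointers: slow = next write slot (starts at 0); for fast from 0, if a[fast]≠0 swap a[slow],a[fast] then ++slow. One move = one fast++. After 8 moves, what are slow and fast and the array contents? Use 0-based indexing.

(s=0,f=0) a[fast]=0 → fast++
(s=0,f=1) a[fast]=0 → fast++
(s=0,f=2) a[fast]=0 → fast++
(s=0,f=3) a[fast]=7≠0 swap→a[0]=7 → slow++,fast++
(s=1,f=4) a[fast]=0 → fast++
(s=1,f=5) a[fast]=2≠0 swap→a[1]=2 → slow++,fast++
(s=2,f=6) a[fast]=0 → fast++
(s=2,f=7) a[fast]=3≠0 swap→a[2]=3 → slow++,fast++

slow=3, fast=8, a=[7, 2, 3, 0, 0, 0, 0, 0, 0, 0, 0, 0, 0, 4, 0, 5]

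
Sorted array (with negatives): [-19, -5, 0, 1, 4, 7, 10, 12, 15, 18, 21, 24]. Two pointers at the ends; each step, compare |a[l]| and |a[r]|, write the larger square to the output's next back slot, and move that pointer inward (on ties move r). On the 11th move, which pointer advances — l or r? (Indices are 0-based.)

[0,11] |-19|<=|24| out[11]=576 → r--
[0,10] |-19|<=|21| out[10]=441 → r--
[0,9] |-19|>|18| out[9]=361 → l++
[1,9] |-5|<=|18| out[8]=324 → r--
[1,8] |-5|<=|15| out[7]=225 → r--
[1,7] |-5|<=|12| out[6]=144 → r--
[1,6] |-5|<=|10| out[5]=100 → r--
[1,5] |-5|<=|7| out[4]=49 → r--
[1,4] |-5|>|4| out[3]=25 → l++
[2,4] |0|<=|4| out[2]=16 → r--
[2,3] |0|<=|1| out[1]=1 → r--

r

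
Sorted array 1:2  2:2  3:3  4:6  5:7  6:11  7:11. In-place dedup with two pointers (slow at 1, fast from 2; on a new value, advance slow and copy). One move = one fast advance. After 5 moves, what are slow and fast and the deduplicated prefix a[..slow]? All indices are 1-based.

slow=1 fast=2: a[fast]=2=a[slow] dup, fast++
slow=1 fast=3: a[fast]=3≠a[slow]=2 write a[2]=3, slow++,fast++
slow=2 fast=4: a[fast]=6≠a[slow]=3 write a[3]=6, slow++,fast++
slow=3 fast=5: a[fast]=7≠a[slow]=6 write a[4]=7, slow++,fast++
slow=4 fast=6: a[fast]=11≠a[slow]=7 write a[5]=11, slow++,fast++

slow=5, fast=7, prefix=[2, 3, 6, 7, 11]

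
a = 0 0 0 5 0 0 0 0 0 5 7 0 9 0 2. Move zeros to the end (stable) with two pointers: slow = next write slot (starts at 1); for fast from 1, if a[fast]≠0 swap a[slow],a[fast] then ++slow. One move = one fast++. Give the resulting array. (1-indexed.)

[5, 5, 7, 9, 2, 0, 0, 0, 0, 0, 0, 0, 0, 0, 0]

(s=1,f=1) a[fast]=0 → fast++
(s=1,f=2) a[fast]=0 → fast++
(s=1,f=3) a[fast]=0 → fast++
(s=1,f=4) a[fast]=5≠0 swap→a[1]=5 → slow++,fast++
(s=2,f=5) a[fast]=0 → fast++
(s=2,f=6) a[fast]=0 → fast++
(s=2,f=7) a[fast]=0 → fast++
(s=2,f=8) a[fast]=0 → fast++
(s=2,f=9) a[fast]=0 → fast++
(s=2,f=10) a[fast]=5≠0 swap→a[2]=5 → slow++,fast++
(s=3,f=11) a[fast]=7≠0 swap→a[3]=7 → slow++,fast++
(s=4,f=12) a[fast]=0 → fast++
(s=4,f=13) a[fast]=9≠0 swap→a[4]=9 → slow++,fast++
(s=5,f=14) a[fast]=0 → fast++
(s=5,f=15) a[fast]=2≠0 swap→a[5]=2 → slow++,fast++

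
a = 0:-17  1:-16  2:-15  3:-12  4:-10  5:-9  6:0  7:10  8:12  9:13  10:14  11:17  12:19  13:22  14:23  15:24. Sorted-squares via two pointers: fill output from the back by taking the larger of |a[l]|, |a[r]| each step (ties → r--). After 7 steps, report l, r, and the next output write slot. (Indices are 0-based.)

l=2, r=10, next write slot=8

l=0 r=15: |-17|<=|24| out[15]=576, r--
l=0 r=14: |-17|<=|23| out[14]=529, r--
l=0 r=13: |-17|<=|22| out[13]=484, r--
l=0 r=12: |-17|<=|19| out[12]=361, r--
l=0 r=11: |-17|<=|17| out[11]=289, r--
l=0 r=10: |-17|>|14| out[10]=289, l++
l=1 r=10: |-16|>|14| out[9]=256, l++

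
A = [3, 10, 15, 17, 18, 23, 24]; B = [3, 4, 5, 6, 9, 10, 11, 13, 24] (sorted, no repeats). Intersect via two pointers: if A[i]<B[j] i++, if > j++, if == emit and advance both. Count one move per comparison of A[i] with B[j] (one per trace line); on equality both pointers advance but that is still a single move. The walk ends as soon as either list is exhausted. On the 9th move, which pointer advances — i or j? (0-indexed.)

i

i=0 j=0: 3==3 emit, i++,j++
i=1 j=1: 10>4, j++
i=1 j=2: 10>5, j++
i=1 j=3: 10>6, j++
i=1 j=4: 10>9, j++
i=1 j=5: 10==10 emit, i++,j++
i=2 j=6: 15>11, j++
i=2 j=7: 15>13, j++
i=2 j=8: 15<24, i++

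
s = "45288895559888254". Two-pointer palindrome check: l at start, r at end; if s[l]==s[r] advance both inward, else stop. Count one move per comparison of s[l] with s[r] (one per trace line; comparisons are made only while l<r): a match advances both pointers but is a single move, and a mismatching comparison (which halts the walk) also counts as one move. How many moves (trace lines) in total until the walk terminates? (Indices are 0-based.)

[0,16] '4'=='4' → l++,r--
[1,15] '5'=='5' → l++,r--
[2,14] '2'=='2' → l++,r--
[3,13] '8'=='8' → l++,r--
[4,12] '8'=='8' → l++,r--
[5,11] '8'=='8' → l++,r--
[6,10] '9'=='9' → l++,r--
[7,9] '5'=='5' → l++,r--

8 moves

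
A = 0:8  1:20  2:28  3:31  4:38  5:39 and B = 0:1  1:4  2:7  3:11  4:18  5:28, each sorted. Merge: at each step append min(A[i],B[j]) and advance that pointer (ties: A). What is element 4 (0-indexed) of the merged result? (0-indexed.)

[i=0,j=0] A[i]=8>B[j]=1 take 1 → j++
[i=0,j=1] A[i]=8>B[j]=4 take 4 → j++
[i=0,j=2] A[i]=8>B[j]=7 take 7 → j++
[i=0,j=3] A[i]=8<=B[j]=11 take 8 → i++
[i=1,j=3] A[i]=20>B[j]=11 take 11 → j++
[i=1,j=4] A[i]=20>B[j]=18 take 18 → j++
[i=1,j=5] A[i]=20<=B[j]=28 take 20 → i++
[i=2,j=5] A[i]=28<=B[j]=28 take 28 → i++
[i=3,j=5] A[i]=31>B[j]=28 take 28 → j++
[i=3,j=6] B done, take A[i]=31 → i++
[i=4,j=6] B done, take A[i]=38 → i++
[i=5,j=6] B done, take A[i]=39 → i++

merged[4] = 11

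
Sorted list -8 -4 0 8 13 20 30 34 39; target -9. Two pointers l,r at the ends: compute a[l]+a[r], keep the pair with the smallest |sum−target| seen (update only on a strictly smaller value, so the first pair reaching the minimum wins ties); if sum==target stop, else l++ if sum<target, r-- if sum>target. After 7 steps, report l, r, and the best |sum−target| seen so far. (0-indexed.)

l=0, r=1, best |Δ|=1

l=0 r=8: -8+39=31 d=40 *, r--
l=0 r=7: -8+34=26 d=35 *, r--
l=0 r=6: -8+30=22 d=31 *, r--
l=0 r=5: -8+20=12 d=21 *, r--
l=0 r=4: -8+13=5 d=14 *, r--
l=0 r=3: -8+8=0 d=9 *, r--
l=0 r=2: -8+0=-8 d=1 *, r--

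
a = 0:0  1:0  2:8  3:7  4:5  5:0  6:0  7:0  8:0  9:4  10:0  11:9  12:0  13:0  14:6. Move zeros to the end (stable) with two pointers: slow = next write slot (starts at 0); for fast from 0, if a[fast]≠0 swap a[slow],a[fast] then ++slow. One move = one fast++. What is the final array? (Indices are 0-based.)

slow=0 fast=0: a[fast]=0, fast++
slow=0 fast=1: a[fast]=0, fast++
slow=0 fast=2: a[fast]=8≠0 swap→a[0]=8, slow++,fast++
slow=1 fast=3: a[fast]=7≠0 swap→a[1]=7, slow++,fast++
slow=2 fast=4: a[fast]=5≠0 swap→a[2]=5, slow++,fast++
slow=3 fast=5: a[fast]=0, fast++
slow=3 fast=6: a[fast]=0, fast++
slow=3 fast=7: a[fast]=0, fast++
slow=3 fast=8: a[fast]=0, fast++
slow=3 fast=9: a[fast]=4≠0 swap→a[3]=4, slow++,fast++
slow=4 fast=10: a[fast]=0, fast++
slow=4 fast=11: a[fast]=9≠0 swap→a[4]=9, slow++,fast++
slow=5 fast=12: a[fast]=0, fast++
slow=5 fast=13: a[fast]=0, fast++
slow=5 fast=14: a[fast]=6≠0 swap→a[5]=6, slow++,fast++

[8, 7, 5, 4, 9, 6, 0, 0, 0, 0, 0, 0, 0, 0, 0]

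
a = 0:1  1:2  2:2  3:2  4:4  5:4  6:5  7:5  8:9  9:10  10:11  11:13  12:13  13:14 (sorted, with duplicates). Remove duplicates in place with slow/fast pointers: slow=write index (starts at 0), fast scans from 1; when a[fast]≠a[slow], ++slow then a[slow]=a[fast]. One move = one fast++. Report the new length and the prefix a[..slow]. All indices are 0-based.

length 9; prefix = [1, 2, 4, 5, 9, 10, 11, 13, 14]

(s=0,f=1) a[fast]=2≠a[slow]=1 write a[1]=2 → slow++,fast++
(s=1,f=2) a[fast]=2=a[slow] dup → fast++
(s=1,f=3) a[fast]=2=a[slow] dup → fast++
(s=1,f=4) a[fast]=4≠a[slow]=2 write a[2]=4 → slow++,fast++
(s=2,f=5) a[fast]=4=a[slow] dup → fast++
(s=2,f=6) a[fast]=5≠a[slow]=4 write a[3]=5 → slow++,fast++
(s=3,f=7) a[fast]=5=a[slow] dup → fast++
(s=3,f=8) a[fast]=9≠a[slow]=5 write a[4]=9 → slow++,fast++
(s=4,f=9) a[fast]=10≠a[slow]=9 write a[5]=10 → slow++,fast++
(s=5,f=10) a[fast]=11≠a[slow]=10 write a[6]=11 → slow++,fast++
(s=6,f=11) a[fast]=13≠a[slow]=11 write a[7]=13 → slow++,fast++
(s=7,f=12) a[fast]=13=a[slow] dup → fast++
(s=7,f=13) a[fast]=14≠a[slow]=13 write a[8]=14 → slow++,fast++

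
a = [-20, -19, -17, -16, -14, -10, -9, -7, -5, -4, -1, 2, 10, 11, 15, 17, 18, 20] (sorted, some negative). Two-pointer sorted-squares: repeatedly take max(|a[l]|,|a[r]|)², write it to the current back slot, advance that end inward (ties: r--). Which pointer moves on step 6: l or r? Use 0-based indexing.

l

[0,17] |-20|<=|20| out[17]=400 → r--
[0,16] |-20|>|18| out[16]=400 → l++
[1,16] |-19|>|18| out[15]=361 → l++
[2,16] |-17|<=|18| out[14]=324 → r--
[2,15] |-17|<=|17| out[13]=289 → r--
[2,14] |-17|>|15| out[12]=289 → l++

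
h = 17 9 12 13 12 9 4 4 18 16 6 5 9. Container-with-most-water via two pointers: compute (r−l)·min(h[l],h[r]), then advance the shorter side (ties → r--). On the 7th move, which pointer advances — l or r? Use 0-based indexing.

l

[0,12] min(17,9)*12=108 best=108 * → r--
[0,11] min(17,5)*11=55 best=108 → r--
[0,10] min(17,6)*10=60 best=108 → r--
[0,9] min(17,16)*9=144 best=144 * → r--
[0,8] min(17,18)*8=136 best=144 → l++
[1,8] min(9,18)*7=63 best=144 → l++
[2,8] min(12,18)*6=72 best=144 → l++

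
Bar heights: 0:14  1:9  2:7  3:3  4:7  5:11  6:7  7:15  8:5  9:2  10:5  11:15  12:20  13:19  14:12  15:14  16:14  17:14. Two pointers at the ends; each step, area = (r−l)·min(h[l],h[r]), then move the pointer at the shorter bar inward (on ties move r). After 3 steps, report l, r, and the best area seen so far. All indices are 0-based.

l=0, r=14, best area=238

[0,17] min(14,14)*17=238 best=238 * → r--
[0,16] min(14,14)*16=224 best=238 → r--
[0,15] min(14,14)*15=210 best=238 → r--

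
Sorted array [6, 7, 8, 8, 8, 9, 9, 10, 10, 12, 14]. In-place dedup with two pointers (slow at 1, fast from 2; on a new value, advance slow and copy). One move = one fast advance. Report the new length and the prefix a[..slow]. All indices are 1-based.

length 7; prefix = [6, 7, 8, 9, 10, 12, 14]

(s=1,f=2) a[fast]=7≠a[slow]=6 write a[2]=7 → slow++,fast++
(s=2,f=3) a[fast]=8≠a[slow]=7 write a[3]=8 → slow++,fast++
(s=3,f=4) a[fast]=8=a[slow] dup → fast++
(s=3,f=5) a[fast]=8=a[slow] dup → fast++
(s=3,f=6) a[fast]=9≠a[slow]=8 write a[4]=9 → slow++,fast++
(s=4,f=7) a[fast]=9=a[slow] dup → fast++
(s=4,f=8) a[fast]=10≠a[slow]=9 write a[5]=10 → slow++,fast++
(s=5,f=9) a[fast]=10=a[slow] dup → fast++
(s=5,f=10) a[fast]=12≠a[slow]=10 write a[6]=12 → slow++,fast++
(s=6,f=11) a[fast]=14≠a[slow]=12 write a[7]=14 → slow++,fast++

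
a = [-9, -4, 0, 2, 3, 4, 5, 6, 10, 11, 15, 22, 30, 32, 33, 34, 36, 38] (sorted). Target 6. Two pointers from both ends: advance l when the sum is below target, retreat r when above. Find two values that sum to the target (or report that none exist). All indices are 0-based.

(-9, 15)

[0,17] -9+38=29 >6 → r--
[0,16] -9+36=27 >6 → r--
[0,15] -9+34=25 >6 → r--
[0,14] -9+33=24 >6 → r--
[0,13] -9+32=23 >6 → r--
[0,12] -9+30=21 >6 → r--
[0,11] -9+22=13 >6 → r--
[0,10] -9+15=6 → found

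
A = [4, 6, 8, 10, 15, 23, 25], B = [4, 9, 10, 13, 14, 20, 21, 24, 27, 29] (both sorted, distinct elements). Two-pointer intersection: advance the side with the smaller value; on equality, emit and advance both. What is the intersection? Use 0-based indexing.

i=0 j=0: 4==4 emit, i++,j++
i=1 j=1: 6<9, i++
i=2 j=1: 8<9, i++
i=3 j=1: 10>9, j++
i=3 j=2: 10==10 emit, i++,j++
i=4 j=3: 15>13, j++
i=4 j=4: 15>14, j++
i=4 j=5: 15<20, i++
i=5 j=5: 23>20, j++
i=5 j=6: 23>21, j++
i=5 j=7: 23<24, i++
i=6 j=7: 25>24, j++
i=6 j=8: 25<27, i++

intersection = [4, 10]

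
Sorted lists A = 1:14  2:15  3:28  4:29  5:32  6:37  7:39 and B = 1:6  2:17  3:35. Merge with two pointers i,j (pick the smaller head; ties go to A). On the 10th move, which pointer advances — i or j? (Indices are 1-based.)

i=1 j=1: A[i]=14>B[j]=6 take 6, j++
i=1 j=2: A[i]=14<=B[j]=17 take 14, i++
i=2 j=2: A[i]=15<=B[j]=17 take 15, i++
i=3 j=2: A[i]=28>B[j]=17 take 17, j++
i=3 j=3: A[i]=28<=B[j]=35 take 28, i++
i=4 j=3: A[i]=29<=B[j]=35 take 29, i++
i=5 j=3: A[i]=32<=B[j]=35 take 32, i++
i=6 j=3: A[i]=37>B[j]=35 take 35, j++
i=6 j=4: B done, take A[i]=37, i++
i=7 j=4: B done, take A[i]=39, i++

i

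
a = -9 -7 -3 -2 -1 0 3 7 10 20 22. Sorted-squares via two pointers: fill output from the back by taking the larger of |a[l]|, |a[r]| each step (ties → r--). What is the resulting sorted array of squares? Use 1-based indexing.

[0, 1, 4, 9, 9, 49, 49, 81, 100, 400, 484]

l=1 r=11: |-9|<=|22| out[11]=484, r--
l=1 r=10: |-9|<=|20| out[10]=400, r--
l=1 r=9: |-9|<=|10| out[9]=100, r--
l=1 r=8: |-9|>|7| out[8]=81, l++
l=2 r=8: |-7|<=|7| out[7]=49, r--
l=2 r=7: |-7|>|3| out[6]=49, l++
l=3 r=7: |-3|<=|3| out[5]=9, r--
l=3 r=6: |-3|>|0| out[4]=9, l++
l=4 r=6: |-2|>|0| out[3]=4, l++
l=5 r=6: |-1|>|0| out[2]=1, l++
l=6 r=6: |0|<=|0| out[1]=0, r--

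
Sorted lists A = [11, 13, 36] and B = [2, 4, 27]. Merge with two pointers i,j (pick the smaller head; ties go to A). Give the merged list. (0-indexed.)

[2, 4, 11, 13, 27, 36]

i=0 j=0: A[i]=11>B[j]=2 take 2, j++
i=0 j=1: A[i]=11>B[j]=4 take 4, j++
i=0 j=2: A[i]=11<=B[j]=27 take 11, i++
i=1 j=2: A[i]=13<=B[j]=27 take 13, i++
i=2 j=2: A[i]=36>B[j]=27 take 27, j++
i=2 j=3: B done, take A[i]=36, i++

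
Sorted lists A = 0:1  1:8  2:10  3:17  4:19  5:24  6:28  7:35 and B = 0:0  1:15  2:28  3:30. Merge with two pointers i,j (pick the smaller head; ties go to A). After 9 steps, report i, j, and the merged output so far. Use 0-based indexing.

i=7, j=2, merged so far=[0, 1, 8, 10, 15, 17, 19, 24, 28]

i=0 j=0: A[i]=1>B[j]=0 take 0, j++
i=0 j=1: A[i]=1<=B[j]=15 take 1, i++
i=1 j=1: A[i]=8<=B[j]=15 take 8, i++
i=2 j=1: A[i]=10<=B[j]=15 take 10, i++
i=3 j=1: A[i]=17>B[j]=15 take 15, j++
i=3 j=2: A[i]=17<=B[j]=28 take 17, i++
i=4 j=2: A[i]=19<=B[j]=28 take 19, i++
i=5 j=2: A[i]=24<=B[j]=28 take 24, i++
i=6 j=2: A[i]=28<=B[j]=28 take 28, i++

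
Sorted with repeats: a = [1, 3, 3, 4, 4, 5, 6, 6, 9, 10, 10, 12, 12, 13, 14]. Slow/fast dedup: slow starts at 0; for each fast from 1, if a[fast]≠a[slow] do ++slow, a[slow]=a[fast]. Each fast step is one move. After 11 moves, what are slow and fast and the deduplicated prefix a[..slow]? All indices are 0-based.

slow=7, fast=12, prefix=[1, 3, 4, 5, 6, 9, 10, 12]

(s=0,f=1) a[fast]=3≠a[slow]=1 write a[1]=3 → slow++,fast++
(s=1,f=2) a[fast]=3=a[slow] dup → fast++
(s=1,f=3) a[fast]=4≠a[slow]=3 write a[2]=4 → slow++,fast++
(s=2,f=4) a[fast]=4=a[slow] dup → fast++
(s=2,f=5) a[fast]=5≠a[slow]=4 write a[3]=5 → slow++,fast++
(s=3,f=6) a[fast]=6≠a[slow]=5 write a[4]=6 → slow++,fast++
(s=4,f=7) a[fast]=6=a[slow] dup → fast++
(s=4,f=8) a[fast]=9≠a[slow]=6 write a[5]=9 → slow++,fast++
(s=5,f=9) a[fast]=10≠a[slow]=9 write a[6]=10 → slow++,fast++
(s=6,f=10) a[fast]=10=a[slow] dup → fast++
(s=6,f=11) a[fast]=12≠a[slow]=10 write a[7]=12 → slow++,fast++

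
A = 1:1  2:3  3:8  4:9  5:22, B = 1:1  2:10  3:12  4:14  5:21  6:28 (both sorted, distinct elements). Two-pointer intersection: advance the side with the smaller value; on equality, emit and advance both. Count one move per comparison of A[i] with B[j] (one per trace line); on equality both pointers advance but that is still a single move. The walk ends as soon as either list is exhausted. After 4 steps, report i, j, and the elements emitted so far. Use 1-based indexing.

[i=1,j=1] 1==1 emit → i++,j++
[i=2,j=2] 3<10 → i++
[i=3,j=2] 8<10 → i++
[i=4,j=2] 9<10 → i++

i=5, j=2, emitted=[1]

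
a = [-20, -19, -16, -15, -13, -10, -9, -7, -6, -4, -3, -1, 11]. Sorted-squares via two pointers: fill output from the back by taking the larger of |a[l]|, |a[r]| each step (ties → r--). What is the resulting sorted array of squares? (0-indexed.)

[0,12] |-20|>|11| out[12]=400 → l++
[1,12] |-19|>|11| out[11]=361 → l++
[2,12] |-16|>|11| out[10]=256 → l++
[3,12] |-15|>|11| out[9]=225 → l++
[4,12] |-13|>|11| out[8]=169 → l++
[5,12] |-10|<=|11| out[7]=121 → r--
[5,11] |-10|>|-1| out[6]=100 → l++
[6,11] |-9|>|-1| out[5]=81 → l++
[7,11] |-7|>|-1| out[4]=49 → l++
[8,11] |-6|>|-1| out[3]=36 → l++
[9,11] |-4|>|-1| out[2]=16 → l++
[10,11] |-3|>|-1| out[1]=9 → l++
[11,11] |-1|<=|-1| out[0]=1 → r--

[1, 9, 16, 36, 49, 81, 100, 121, 169, 225, 256, 361, 400]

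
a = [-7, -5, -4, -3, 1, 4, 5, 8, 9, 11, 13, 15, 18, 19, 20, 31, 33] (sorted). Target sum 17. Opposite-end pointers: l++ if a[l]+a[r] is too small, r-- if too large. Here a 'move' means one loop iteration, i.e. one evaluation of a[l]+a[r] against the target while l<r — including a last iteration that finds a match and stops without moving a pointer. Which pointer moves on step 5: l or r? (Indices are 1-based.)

l=1 r=17: -7+33=26 >17, r--
l=1 r=16: -7+31=24 >17, r--
l=1 r=15: -7+20=13 <17, l++
l=2 r=15: -5+20=15 <17, l++
l=3 r=15: -4+20=16 <17, l++

l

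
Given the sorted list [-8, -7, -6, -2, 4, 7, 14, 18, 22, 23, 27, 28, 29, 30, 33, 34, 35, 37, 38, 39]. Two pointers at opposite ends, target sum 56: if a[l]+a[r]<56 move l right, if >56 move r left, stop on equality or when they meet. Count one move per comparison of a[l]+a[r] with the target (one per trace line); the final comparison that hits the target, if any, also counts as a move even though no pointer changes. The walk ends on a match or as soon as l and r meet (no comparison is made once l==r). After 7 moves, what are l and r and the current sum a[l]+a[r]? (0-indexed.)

l=7, r=19, sum=57

[0,19] -8+39=31 <56 → l++
[1,19] -7+39=32 <56 → l++
[2,19] -6+39=33 <56 → l++
[3,19] -2+39=37 <56 → l++
[4,19] 4+39=43 <56 → l++
[5,19] 7+39=46 <56 → l++
[6,19] 14+39=53 <56 → l++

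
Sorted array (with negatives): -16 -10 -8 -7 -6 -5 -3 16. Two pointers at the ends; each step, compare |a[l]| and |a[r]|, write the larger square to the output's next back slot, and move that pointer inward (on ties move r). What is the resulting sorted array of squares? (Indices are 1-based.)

[9, 25, 36, 49, 64, 100, 256, 256]

[1,8] |-16|<=|16| out[8]=256 → r--
[1,7] |-16|>|-3| out[7]=256 → l++
[2,7] |-10|>|-3| out[6]=100 → l++
[3,7] |-8|>|-3| out[5]=64 → l++
[4,7] |-7|>|-3| out[4]=49 → l++
[5,7] |-6|>|-3| out[3]=36 → l++
[6,7] |-5|>|-3| out[2]=25 → l++
[7,7] |-3|<=|-3| out[1]=9 → r--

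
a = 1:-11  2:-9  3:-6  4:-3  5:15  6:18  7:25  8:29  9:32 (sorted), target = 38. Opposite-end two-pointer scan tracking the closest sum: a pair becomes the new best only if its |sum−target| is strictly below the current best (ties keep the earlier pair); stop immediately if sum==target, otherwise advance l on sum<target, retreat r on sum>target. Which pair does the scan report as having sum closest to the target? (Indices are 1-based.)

[1,9] -11+32=21 d=17 * → l++
[2,9] -9+32=23 d=15 * → l++
[3,9] -6+32=26 d=12 * → l++
[4,9] -3+32=29 d=9 * → l++
[5,9] 15+32=47 d=9 → r--
[5,8] 15+29=44 d=6 * → r--
[5,7] 15+25=40 d=2 * → r--
[5,6] 15+18=33 d=5 → l++

pair (15, 25) with sum 40 (|Δ|=2)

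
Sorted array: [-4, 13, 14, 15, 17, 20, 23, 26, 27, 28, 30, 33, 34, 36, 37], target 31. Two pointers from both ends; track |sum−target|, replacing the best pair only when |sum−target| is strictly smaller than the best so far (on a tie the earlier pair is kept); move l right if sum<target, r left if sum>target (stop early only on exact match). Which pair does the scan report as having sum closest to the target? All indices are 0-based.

l=0 r=14: -4+37=33 d=2 *, r--
l=0 r=13: -4+36=32 d=1 *, r--
l=0 r=12: -4+34=30 d=1, l++
l=1 r=12: 13+34=47 d=16, r--
l=1 r=11: 13+33=46 d=15, r--
l=1 r=10: 13+30=43 d=12, r--
l=1 r=9: 13+28=41 d=10, r--
l=1 r=8: 13+27=40 d=9, r--
l=1 r=7: 13+26=39 d=8, r--
l=1 r=6: 13+23=36 d=5, r--
l=1 r=5: 13+20=33 d=2, r--
l=1 r=4: 13+17=30 d=1, l++
l=2 r=4: 14+17=31 d=0 *, stop

pair (14, 17) with sum 31 (|Δ|=0)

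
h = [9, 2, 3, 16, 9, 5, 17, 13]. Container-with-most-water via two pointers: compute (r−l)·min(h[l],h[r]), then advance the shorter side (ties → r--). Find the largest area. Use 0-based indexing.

[0,7] min(9,13)*7=63 best=63 * → l++
[1,7] min(2,13)*6=12 best=63 → l++
[2,7] min(3,13)*5=15 best=63 → l++
[3,7] min(16,13)*4=52 best=63 → r--
[3,6] min(16,17)*3=48 best=63 → l++
[4,6] min(9,17)*2=18 best=63 → l++
[5,6] min(5,17)*1=5 best=63 → l++

max area = 63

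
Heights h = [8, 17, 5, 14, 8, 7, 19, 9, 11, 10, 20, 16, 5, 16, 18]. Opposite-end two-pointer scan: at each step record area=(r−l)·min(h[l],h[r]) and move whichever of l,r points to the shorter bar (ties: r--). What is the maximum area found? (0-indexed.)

[0,14] min(8,18)*14=112 best=112 * → l++
[1,14] min(17,18)*13=221 best=221 * → l++
[2,14] min(5,18)*12=60 best=221 → l++
[3,14] min(14,18)*11=154 best=221 → l++
[4,14] min(8,18)*10=80 best=221 → l++
[5,14] min(7,18)*9=63 best=221 → l++
[6,14] min(19,18)*8=144 best=221 → r--
[6,13] min(19,16)*7=112 best=221 → r--
[6,12] min(19,5)*6=30 best=221 → r--
[6,11] min(19,16)*5=80 best=221 → r--
[6,10] min(19,20)*4=76 best=221 → l++
[7,10] min(9,20)*3=27 best=221 → l++
[8,10] min(11,20)*2=22 best=221 → l++
[9,10] min(10,20)*1=10 best=221 → l++

max area = 221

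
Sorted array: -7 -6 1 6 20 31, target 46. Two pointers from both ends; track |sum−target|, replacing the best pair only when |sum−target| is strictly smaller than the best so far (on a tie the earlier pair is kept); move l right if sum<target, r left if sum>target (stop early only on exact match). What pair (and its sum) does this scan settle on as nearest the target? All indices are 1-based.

l=1 r=6: -7+31=24 d=22 *, l++
l=2 r=6: -6+31=25 d=21 *, l++
l=3 r=6: 1+31=32 d=14 *, l++
l=4 r=6: 6+31=37 d=9 *, l++
l=5 r=6: 20+31=51 d=5 *, r--

pair (20, 31) with sum 51 (|Δ|=5)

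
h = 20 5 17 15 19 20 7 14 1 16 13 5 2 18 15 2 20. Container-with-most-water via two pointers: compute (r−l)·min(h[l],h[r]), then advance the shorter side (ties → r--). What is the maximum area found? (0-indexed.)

max area = 320

l=0 r=16: min(20,20)*16=320 best=320 *, r--
l=0 r=15: min(20,2)*15=30 best=320, r--
l=0 r=14: min(20,15)*14=210 best=320, r--
l=0 r=13: min(20,18)*13=234 best=320, r--
l=0 r=12: min(20,2)*12=24 best=320, r--
l=0 r=11: min(20,5)*11=55 best=320, r--
l=0 r=10: min(20,13)*10=130 best=320, r--
l=0 r=9: min(20,16)*9=144 best=320, r--
l=0 r=8: min(20,1)*8=8 best=320, r--
l=0 r=7: min(20,14)*7=98 best=320, r--
l=0 r=6: min(20,7)*6=42 best=320, r--
l=0 r=5: min(20,20)*5=100 best=320, r--
l=0 r=4: min(20,19)*4=76 best=320, r--
l=0 r=3: min(20,15)*3=45 best=320, r--
l=0 r=2: min(20,17)*2=34 best=320, r--
l=0 r=1: min(20,5)*1=5 best=320, r--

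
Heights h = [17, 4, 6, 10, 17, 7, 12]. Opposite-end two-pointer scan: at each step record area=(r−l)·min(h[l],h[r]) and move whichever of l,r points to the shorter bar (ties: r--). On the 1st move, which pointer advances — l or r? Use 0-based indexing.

[0,6] min(17,12)*6=72 best=72 * → r--

r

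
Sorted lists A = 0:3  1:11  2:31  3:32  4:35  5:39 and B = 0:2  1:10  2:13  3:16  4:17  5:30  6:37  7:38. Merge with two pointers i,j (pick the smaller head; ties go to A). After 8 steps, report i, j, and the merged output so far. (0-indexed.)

[i=0,j=0] A[i]=3>B[j]=2 take 2 → j++
[i=0,j=1] A[i]=3<=B[j]=10 take 3 → i++
[i=1,j=1] A[i]=11>B[j]=10 take 10 → j++
[i=1,j=2] A[i]=11<=B[j]=13 take 11 → i++
[i=2,j=2] A[i]=31>B[j]=13 take 13 → j++
[i=2,j=3] A[i]=31>B[j]=16 take 16 → j++
[i=2,j=4] A[i]=31>B[j]=17 take 17 → j++
[i=2,j=5] A[i]=31>B[j]=30 take 30 → j++

i=2, j=6, merged so far=[2, 3, 10, 11, 13, 16, 17, 30]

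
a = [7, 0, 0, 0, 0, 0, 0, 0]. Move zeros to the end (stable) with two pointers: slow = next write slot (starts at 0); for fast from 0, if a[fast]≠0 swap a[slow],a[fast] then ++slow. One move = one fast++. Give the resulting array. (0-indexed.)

[7, 0, 0, 0, 0, 0, 0, 0]

(s=0,f=0) a[fast]=7≠0 swap→a[0]=7 → slow++,fast++
(s=1,f=1) a[fast]=0 → fast++
(s=1,f=2) a[fast]=0 → fast++
(s=1,f=3) a[fast]=0 → fast++
(s=1,f=4) a[fast]=0 → fast++
(s=1,f=5) a[fast]=0 → fast++
(s=1,f=6) a[fast]=0 → fast++
(s=1,f=7) a[fast]=0 → fast++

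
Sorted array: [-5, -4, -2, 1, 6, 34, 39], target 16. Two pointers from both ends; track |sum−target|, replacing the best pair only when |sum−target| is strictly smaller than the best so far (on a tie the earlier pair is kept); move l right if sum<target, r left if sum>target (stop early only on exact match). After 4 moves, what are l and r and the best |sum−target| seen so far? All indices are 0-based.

l=0 r=6: -5+39=34 d=18 *, r--
l=0 r=5: -5+34=29 d=13 *, r--
l=0 r=4: -5+6=1 d=15, l++
l=1 r=4: -4+6=2 d=14, l++

l=2, r=4, best |Δ|=13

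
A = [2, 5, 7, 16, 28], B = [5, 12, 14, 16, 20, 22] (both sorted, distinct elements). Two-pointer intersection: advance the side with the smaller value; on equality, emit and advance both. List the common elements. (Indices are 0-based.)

i=0 j=0: 2<5, i++
i=1 j=0: 5==5 emit, i++,j++
i=2 j=1: 7<12, i++
i=3 j=1: 16>12, j++
i=3 j=2: 16>14, j++
i=3 j=3: 16==16 emit, i++,j++
i=4 j=4: 28>20, j++
i=4 j=5: 28>22, j++

intersection = [5, 16]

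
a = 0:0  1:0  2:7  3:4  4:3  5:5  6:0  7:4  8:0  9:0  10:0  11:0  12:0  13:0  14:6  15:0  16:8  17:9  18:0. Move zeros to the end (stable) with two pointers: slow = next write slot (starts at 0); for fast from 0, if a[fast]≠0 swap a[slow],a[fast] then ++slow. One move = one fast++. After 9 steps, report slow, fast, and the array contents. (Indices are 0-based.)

(s=0,f=0) a[fast]=0 → fast++
(s=0,f=1) a[fast]=0 → fast++
(s=0,f=2) a[fast]=7≠0 swap→a[0]=7 → slow++,fast++
(s=1,f=3) a[fast]=4≠0 swap→a[1]=4 → slow++,fast++
(s=2,f=4) a[fast]=3≠0 swap→a[2]=3 → slow++,fast++
(s=3,f=5) a[fast]=5≠0 swap→a[3]=5 → slow++,fast++
(s=4,f=6) a[fast]=0 → fast++
(s=4,f=7) a[fast]=4≠0 swap→a[4]=4 → slow++,fast++
(s=5,f=8) a[fast]=0 → fast++

slow=5, fast=9, a=[7, 4, 3, 5, 4, 0, 0, 0, 0, 0, 0, 0, 0, 0, 6, 0, 8, 9, 0]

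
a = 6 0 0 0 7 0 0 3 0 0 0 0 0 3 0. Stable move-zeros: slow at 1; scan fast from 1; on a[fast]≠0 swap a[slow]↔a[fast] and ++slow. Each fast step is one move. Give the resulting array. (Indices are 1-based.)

slow=1 fast=1: a[fast]=6≠0 swap→a[1]=6, slow++,fast++
slow=2 fast=2: a[fast]=0, fast++
slow=2 fast=3: a[fast]=0, fast++
slow=2 fast=4: a[fast]=0, fast++
slow=2 fast=5: a[fast]=7≠0 swap→a[2]=7, slow++,fast++
slow=3 fast=6: a[fast]=0, fast++
slow=3 fast=7: a[fast]=0, fast++
slow=3 fast=8: a[fast]=3≠0 swap→a[3]=3, slow++,fast++
slow=4 fast=9: a[fast]=0, fast++
slow=4 fast=10: a[fast]=0, fast++
slow=4 fast=11: a[fast]=0, fast++
slow=4 fast=12: a[fast]=0, fast++
slow=4 fast=13: a[fast]=0, fast++
slow=4 fast=14: a[fast]=3≠0 swap→a[4]=3, slow++,fast++
slow=5 fast=15: a[fast]=0, fast++

[6, 7, 3, 3, 0, 0, 0, 0, 0, 0, 0, 0, 0, 0, 0]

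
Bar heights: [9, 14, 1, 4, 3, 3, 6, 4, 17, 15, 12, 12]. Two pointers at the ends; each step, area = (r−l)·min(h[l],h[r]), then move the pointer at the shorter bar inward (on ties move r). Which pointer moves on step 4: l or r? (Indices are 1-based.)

l=1 r=12: min(9,12)*11=99 best=99 *, l++
l=2 r=12: min(14,12)*10=120 best=120 *, r--
l=2 r=11: min(14,12)*9=108 best=120, r--
l=2 r=10: min(14,15)*8=112 best=120, l++

l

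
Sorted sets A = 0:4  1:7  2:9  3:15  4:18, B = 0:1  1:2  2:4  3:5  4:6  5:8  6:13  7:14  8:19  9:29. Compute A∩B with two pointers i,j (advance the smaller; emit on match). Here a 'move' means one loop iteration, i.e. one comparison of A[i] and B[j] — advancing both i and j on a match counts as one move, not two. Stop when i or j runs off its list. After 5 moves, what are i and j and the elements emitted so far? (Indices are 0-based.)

i=1, j=5, emitted=[4]

i=0 j=0: 4>1, j++
i=0 j=1: 4>2, j++
i=0 j=2: 4==4 emit, i++,j++
i=1 j=3: 7>5, j++
i=1 j=4: 7>6, j++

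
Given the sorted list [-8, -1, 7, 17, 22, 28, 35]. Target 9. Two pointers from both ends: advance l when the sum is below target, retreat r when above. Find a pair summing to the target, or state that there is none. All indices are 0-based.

l=0 r=6: -8+35=27 >9, r--
l=0 r=5: -8+28=20 >9, r--
l=0 r=4: -8+22=14 >9, r--
l=0 r=3: -8+17=9, found

(-8, 17)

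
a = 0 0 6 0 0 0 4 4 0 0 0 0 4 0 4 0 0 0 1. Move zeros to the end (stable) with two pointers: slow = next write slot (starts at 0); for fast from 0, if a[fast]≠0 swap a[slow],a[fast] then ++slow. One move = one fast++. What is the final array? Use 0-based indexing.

slow=0 fast=0: a[fast]=0, fast++
slow=0 fast=1: a[fast]=0, fast++
slow=0 fast=2: a[fast]=6≠0 swap→a[0]=6, slow++,fast++
slow=1 fast=3: a[fast]=0, fast++
slow=1 fast=4: a[fast]=0, fast++
slow=1 fast=5: a[fast]=0, fast++
slow=1 fast=6: a[fast]=4≠0 swap→a[1]=4, slow++,fast++
slow=2 fast=7: a[fast]=4≠0 swap→a[2]=4, slow++,fast++
slow=3 fast=8: a[fast]=0, fast++
slow=3 fast=9: a[fast]=0, fast++
slow=3 fast=10: a[fast]=0, fast++
slow=3 fast=11: a[fast]=0, fast++
slow=3 fast=12: a[fast]=4≠0 swap→a[3]=4, slow++,fast++
slow=4 fast=13: a[fast]=0, fast++
slow=4 fast=14: a[fast]=4≠0 swap→a[4]=4, slow++,fast++
slow=5 fast=15: a[fast]=0, fast++
slow=5 fast=16: a[fast]=0, fast++
slow=5 fast=17: a[fast]=0, fast++
slow=5 fast=18: a[fast]=1≠0 swap→a[5]=1, slow++,fast++

[6, 4, 4, 4, 4, 1, 0, 0, 0, 0, 0, 0, 0, 0, 0, 0, 0, 0, 0]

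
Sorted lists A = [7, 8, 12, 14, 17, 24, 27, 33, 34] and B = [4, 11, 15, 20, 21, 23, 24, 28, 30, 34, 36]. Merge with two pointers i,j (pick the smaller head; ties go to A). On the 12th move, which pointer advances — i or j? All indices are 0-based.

i

[i=0,j=0] A[i]=7>B[j]=4 take 4 → j++
[i=0,j=1] A[i]=7<=B[j]=11 take 7 → i++
[i=1,j=1] A[i]=8<=B[j]=11 take 8 → i++
[i=2,j=1] A[i]=12>B[j]=11 take 11 → j++
[i=2,j=2] A[i]=12<=B[j]=15 take 12 → i++
[i=3,j=2] A[i]=14<=B[j]=15 take 14 → i++
[i=4,j=2] A[i]=17>B[j]=15 take 15 → j++
[i=4,j=3] A[i]=17<=B[j]=20 take 17 → i++
[i=5,j=3] A[i]=24>B[j]=20 take 20 → j++
[i=5,j=4] A[i]=24>B[j]=21 take 21 → j++
[i=5,j=5] A[i]=24>B[j]=23 take 23 → j++
[i=5,j=6] A[i]=24<=B[j]=24 take 24 → i++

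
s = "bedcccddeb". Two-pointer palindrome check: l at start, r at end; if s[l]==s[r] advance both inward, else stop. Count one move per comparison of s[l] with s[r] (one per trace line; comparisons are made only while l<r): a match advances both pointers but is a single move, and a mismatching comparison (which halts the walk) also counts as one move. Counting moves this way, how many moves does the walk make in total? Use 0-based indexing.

l=0 r=9: 'b'=='b', l++,r--
l=1 r=8: 'e'=='e', l++,r--
l=2 r=7: 'd'=='d', l++,r--
l=3 r=6: 'c'!='d', stop

4 moves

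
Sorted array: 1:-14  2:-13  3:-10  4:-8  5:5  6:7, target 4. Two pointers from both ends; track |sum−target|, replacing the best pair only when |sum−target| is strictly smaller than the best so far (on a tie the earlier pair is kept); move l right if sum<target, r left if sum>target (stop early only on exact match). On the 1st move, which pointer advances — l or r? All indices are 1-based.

l

l=1 r=6: -14+7=-7 d=11 *, l++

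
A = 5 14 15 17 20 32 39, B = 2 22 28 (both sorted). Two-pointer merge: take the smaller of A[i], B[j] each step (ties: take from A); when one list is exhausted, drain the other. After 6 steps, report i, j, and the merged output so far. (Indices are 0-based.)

i=5, j=1, merged so far=[2, 5, 14, 15, 17, 20]

i=0 j=0: A[i]=5>B[j]=2 take 2, j++
i=0 j=1: A[i]=5<=B[j]=22 take 5, i++
i=1 j=1: A[i]=14<=B[j]=22 take 14, i++
i=2 j=1: A[i]=15<=B[j]=22 take 15, i++
i=3 j=1: A[i]=17<=B[j]=22 take 17, i++
i=4 j=1: A[i]=20<=B[j]=22 take 20, i++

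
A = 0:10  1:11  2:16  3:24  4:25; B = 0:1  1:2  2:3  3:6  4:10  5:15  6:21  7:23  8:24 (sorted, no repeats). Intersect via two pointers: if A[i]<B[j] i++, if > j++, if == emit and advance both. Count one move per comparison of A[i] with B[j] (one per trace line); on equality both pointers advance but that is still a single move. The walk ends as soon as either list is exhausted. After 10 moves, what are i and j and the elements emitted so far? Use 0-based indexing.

i=3, j=8, emitted=[10]

[i=0,j=0] 10>1 → j++
[i=0,j=1] 10>2 → j++
[i=0,j=2] 10>3 → j++
[i=0,j=3] 10>6 → j++
[i=0,j=4] 10==10 emit → i++,j++
[i=1,j=5] 11<15 → i++
[i=2,j=5] 16>15 → j++
[i=2,j=6] 16<21 → i++
[i=3,j=6] 24>21 → j++
[i=3,j=7] 24>23 → j++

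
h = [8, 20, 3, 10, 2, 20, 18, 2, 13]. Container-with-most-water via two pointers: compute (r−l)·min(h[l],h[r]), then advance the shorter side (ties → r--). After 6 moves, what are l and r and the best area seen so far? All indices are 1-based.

[1,9] min(8,13)*8=64 best=64 * → l++
[2,9] min(20,13)*7=91 best=91 * → r--
[2,8] min(20,2)*6=12 best=91 → r--
[2,7] min(20,18)*5=90 best=91 → r--
[2,6] min(20,20)*4=80 best=91 → r--
[2,5] min(20,2)*3=6 best=91 → r--

l=2, r=4, best area=91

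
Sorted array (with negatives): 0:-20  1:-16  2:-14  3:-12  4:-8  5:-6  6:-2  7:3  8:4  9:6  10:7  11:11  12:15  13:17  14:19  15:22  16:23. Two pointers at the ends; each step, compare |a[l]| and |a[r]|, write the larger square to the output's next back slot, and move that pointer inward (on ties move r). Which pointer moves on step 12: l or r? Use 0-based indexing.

r

[0,16] |-20|<=|23| out[16]=529 → r--
[0,15] |-20|<=|22| out[15]=484 → r--
[0,14] |-20|>|19| out[14]=400 → l++
[1,14] |-16|<=|19| out[13]=361 → r--
[1,13] |-16|<=|17| out[12]=289 → r--
[1,12] |-16|>|15| out[11]=256 → l++
[2,12] |-14|<=|15| out[10]=225 → r--
[2,11] |-14|>|11| out[9]=196 → l++
[3,11] |-12|>|11| out[8]=144 → l++
[4,11] |-8|<=|11| out[7]=121 → r--
[4,10] |-8|>|7| out[6]=64 → l++
[5,10] |-6|<=|7| out[5]=49 → r--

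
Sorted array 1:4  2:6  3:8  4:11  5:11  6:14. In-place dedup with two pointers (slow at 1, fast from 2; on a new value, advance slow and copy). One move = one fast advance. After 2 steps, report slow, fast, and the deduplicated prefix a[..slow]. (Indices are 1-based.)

(s=1,f=2) a[fast]=6≠a[slow]=4 write a[2]=6 → slow++,fast++
(s=2,f=3) a[fast]=8≠a[slow]=6 write a[3]=8 → slow++,fast++

slow=3, fast=4, prefix=[4, 6, 8]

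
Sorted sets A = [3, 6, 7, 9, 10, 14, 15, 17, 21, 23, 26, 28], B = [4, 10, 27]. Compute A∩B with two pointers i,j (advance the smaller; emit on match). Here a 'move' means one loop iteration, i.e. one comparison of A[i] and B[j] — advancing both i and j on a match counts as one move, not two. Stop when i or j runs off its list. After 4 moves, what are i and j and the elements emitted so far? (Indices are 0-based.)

i=3, j=1, emitted=[]

i=0 j=0: 3<4, i++
i=1 j=0: 6>4, j++
i=1 j=1: 6<10, i++
i=2 j=1: 7<10, i++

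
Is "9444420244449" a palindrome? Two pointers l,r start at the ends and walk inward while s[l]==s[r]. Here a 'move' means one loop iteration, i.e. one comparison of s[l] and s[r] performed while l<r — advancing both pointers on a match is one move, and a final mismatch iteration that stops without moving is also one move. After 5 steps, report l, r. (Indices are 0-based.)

[0,12] '9'=='9' → l++,r--
[1,11] '4'=='4' → l++,r--
[2,10] '4'=='4' → l++,r--
[3,9] '4'=='4' → l++,r--
[4,8] '4'=='4' → l++,r--

l=5, r=7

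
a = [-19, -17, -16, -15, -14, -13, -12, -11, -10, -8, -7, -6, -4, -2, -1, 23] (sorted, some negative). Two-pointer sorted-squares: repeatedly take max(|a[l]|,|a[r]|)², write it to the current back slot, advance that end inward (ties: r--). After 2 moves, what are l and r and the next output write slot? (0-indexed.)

l=0 r=15: |-19|<=|23| out[15]=529, r--
l=0 r=14: |-19|>|-1| out[14]=361, l++

l=1, r=14, next write slot=13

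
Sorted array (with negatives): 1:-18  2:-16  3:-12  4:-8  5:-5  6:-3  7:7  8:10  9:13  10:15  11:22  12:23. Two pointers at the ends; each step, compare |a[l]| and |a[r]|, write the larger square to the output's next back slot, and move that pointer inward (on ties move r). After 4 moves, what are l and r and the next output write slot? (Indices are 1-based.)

[1,12] |-18|<=|23| out[12]=529 → r--
[1,11] |-18|<=|22| out[11]=484 → r--
[1,10] |-18|>|15| out[10]=324 → l++
[2,10] |-16|>|15| out[9]=256 → l++

l=3, r=10, next write slot=8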